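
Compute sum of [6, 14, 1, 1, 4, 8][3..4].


Prefix sums: [0, 6, 20, 21, 22, 26, 34]
Sum[3..4] = prefix[5] - prefix[3] = 26 - 21 = 5


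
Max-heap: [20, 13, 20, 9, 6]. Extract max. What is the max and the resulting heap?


Max = 20
Replace root with last, heapify down
Resulting heap: [20, 13, 6, 9]


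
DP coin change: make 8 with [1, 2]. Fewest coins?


dp[0]=0; dp[i]=1+min(dp[i-c] for c in coins)
...dp[3]=2, dp[4]=2, dp[5]=3, dp[6]=3, dp[7]=4, dp[8]=4
Minimum coins for 8 = 4


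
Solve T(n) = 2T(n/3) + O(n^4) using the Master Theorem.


a=2, b=3, c=4. log_3(2)=0.631 < c=4. Case 3: O(n^c) = O(n^4)
Complexity: O(n^4)


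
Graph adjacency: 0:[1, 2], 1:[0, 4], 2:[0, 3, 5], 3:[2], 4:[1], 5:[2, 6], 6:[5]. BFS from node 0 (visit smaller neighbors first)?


BFS queue: start with [0]
Visit order: [0, 1, 2, 4, 3, 5, 6]


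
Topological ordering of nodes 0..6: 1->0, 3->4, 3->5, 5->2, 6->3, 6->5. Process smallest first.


Kahn's algorithm, process smallest node first
Order: [1, 0, 6, 3, 4, 5, 2]


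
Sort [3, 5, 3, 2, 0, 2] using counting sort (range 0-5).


Count array: [1, 0, 2, 2, 0, 1]
Reconstruct: [0, 2, 2, 3, 3, 5]


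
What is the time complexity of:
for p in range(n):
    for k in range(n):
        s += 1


Per nesting level: O(n) * O(n) = O(n^2)
Complexity: O(n^2)


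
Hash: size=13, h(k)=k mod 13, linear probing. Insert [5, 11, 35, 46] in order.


Insertions: 5->slot 5; 11->slot 11; 35->slot 9; 46->slot 7
Table: [None, None, None, None, None, 5, None, 46, None, 35, None, 11, None]


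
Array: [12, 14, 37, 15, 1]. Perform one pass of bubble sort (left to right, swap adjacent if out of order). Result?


After one pass: [12, 14, 15, 1, 37]


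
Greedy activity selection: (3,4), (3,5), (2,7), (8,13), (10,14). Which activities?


Greedy: pick earliest-ending, then skip overlaps.
Selected (2 activities): [(3, 4), (8, 13)]


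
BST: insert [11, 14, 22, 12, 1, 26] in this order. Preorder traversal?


Root = 11; build tree by BST insertion.
Preorder traversal: [11, 1, 14, 12, 22, 26]


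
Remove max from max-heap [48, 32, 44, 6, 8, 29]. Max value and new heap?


Max = 48
Replace root with last, heapify down
Resulting heap: [44, 32, 29, 6, 8]


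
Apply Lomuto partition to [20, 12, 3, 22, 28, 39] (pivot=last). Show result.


Elements <= 39 go left of pivot.
Result: [20, 12, 3, 22, 28, 39], pivot at index 5


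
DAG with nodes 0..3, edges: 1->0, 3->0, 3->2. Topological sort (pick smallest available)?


Kahn's algorithm, process smallest node first
Order: [1, 3, 0, 2]


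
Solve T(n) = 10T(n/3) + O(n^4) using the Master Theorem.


a=10, b=3, c=4. log_3(10)=2.096 < c=4. Case 3: O(n^c) = O(n^4)
Complexity: O(n^4)


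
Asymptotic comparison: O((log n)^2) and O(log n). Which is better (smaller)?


logarithmic grows slower than polylogarithmic
O(log n) is asymptotically smaller; O((log n)^2) grows faster


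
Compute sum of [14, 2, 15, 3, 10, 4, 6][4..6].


Prefix sums: [0, 14, 16, 31, 34, 44, 48, 54]
Sum[4..6] = prefix[7] - prefix[4] = 54 - 34 = 20


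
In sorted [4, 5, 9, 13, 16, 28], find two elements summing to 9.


Two pointers: lo=0, hi=5
Found pair: (4, 5) summing to 9


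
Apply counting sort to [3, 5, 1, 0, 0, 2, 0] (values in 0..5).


Count array: [3, 1, 1, 1, 0, 1]
Reconstruct: [0, 0, 0, 1, 2, 3, 5]


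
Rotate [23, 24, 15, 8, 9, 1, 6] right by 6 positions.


Right rotate by 6: [24, 15, 8, 9, 1, 6, 23]


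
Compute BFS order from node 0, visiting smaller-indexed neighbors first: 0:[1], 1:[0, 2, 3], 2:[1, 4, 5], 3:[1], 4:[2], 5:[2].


BFS queue: start with [0]
Visit order: [0, 1, 2, 3, 4, 5]


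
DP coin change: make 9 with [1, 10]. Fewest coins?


dp[0]=0; dp[i]=1+min(dp[i-c] for c in coins)
...dp[4]=4, dp[5]=5, dp[6]=6, dp[7]=7, dp[8]=8, dp[9]=9
Minimum coins for 9 = 9


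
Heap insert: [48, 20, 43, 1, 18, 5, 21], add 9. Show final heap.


Append 9: [48, 20, 43, 1, 18, 5, 21, 9]
Bubble up: swap idx 7(9) with idx 3(1)
Result: [48, 20, 43, 9, 18, 5, 21, 1]


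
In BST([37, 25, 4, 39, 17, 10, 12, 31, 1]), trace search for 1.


BST root = 37
Search for 1: compare at each node
Path: [37, 25, 4, 1]


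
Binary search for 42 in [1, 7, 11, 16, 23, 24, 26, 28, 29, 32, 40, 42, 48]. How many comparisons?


Search for 42:
[0,12] mid=6 arr[6]=26
[7,12] mid=9 arr[9]=32
[10,12] mid=11 arr[11]=42
Total: 3 comparisons


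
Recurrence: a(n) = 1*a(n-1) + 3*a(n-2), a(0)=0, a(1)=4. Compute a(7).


Build bottom-up:
...a(5)=76, a(6)=160, a(7)=1*160+3*76=388


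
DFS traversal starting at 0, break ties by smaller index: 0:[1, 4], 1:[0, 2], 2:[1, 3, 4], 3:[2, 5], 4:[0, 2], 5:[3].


DFS stack-based: start with [0]
Visit order: [0, 1, 2, 3, 5, 4]


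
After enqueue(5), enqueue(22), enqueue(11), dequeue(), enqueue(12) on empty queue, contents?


enqueue(5) -> [5]
enqueue(22) -> [5, 22]
enqueue(11) -> [5, 22, 11]
dequeue() returns 5 -> [22, 11]
enqueue(12) -> [22, 11, 12]
Final queue (front to back): [22, 11, 12]


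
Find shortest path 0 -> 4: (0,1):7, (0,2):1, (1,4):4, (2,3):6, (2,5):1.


Dijkstra from 0:
Distances: {0: 0, 1: 7, 2: 1, 3: 7, 4: 11, 5: 2}
Shortest distance to 4 = 11, path = [0, 1, 4]


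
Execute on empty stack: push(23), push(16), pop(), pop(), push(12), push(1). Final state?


push(23) -> [23]
push(16) -> [23, 16]
pop() returns 16 -> [23]
pop() returns 23 -> []
push(12) -> [12]
push(1) -> [12, 1]
Final stack (bottom to top): [12, 1]


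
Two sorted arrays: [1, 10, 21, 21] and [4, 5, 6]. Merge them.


Compare heads, take smaller each step.
Merged: [1, 4, 5, 6, 10, 21, 21]


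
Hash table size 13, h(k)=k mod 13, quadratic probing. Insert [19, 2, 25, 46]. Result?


Insertions: 19->slot 6; 2->slot 2; 25->slot 12; 46->slot 7
Table: [None, None, 2, None, None, None, 19, 46, None, None, None, None, 25]


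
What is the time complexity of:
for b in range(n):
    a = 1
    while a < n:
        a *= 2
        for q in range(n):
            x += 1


Per nesting level: O(n) * O(log n) * O(n) = O(n^2 log n)
Complexity: O(n^2 log n)


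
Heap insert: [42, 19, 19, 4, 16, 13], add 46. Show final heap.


Append 46: [42, 19, 19, 4, 16, 13, 46]
Bubble up: swap idx 6(46) with idx 2(19); swap idx 2(46) with idx 0(42)
Result: [46, 19, 42, 4, 16, 13, 19]


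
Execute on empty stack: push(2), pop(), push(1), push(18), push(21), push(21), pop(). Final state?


push(2) -> [2]
pop() returns 2 -> []
push(1) -> [1]
push(18) -> [1, 18]
push(21) -> [1, 18, 21]
push(21) -> [1, 18, 21, 21]
pop() returns 21 -> [1, 18, 21]
Final stack (bottom to top): [1, 18, 21]


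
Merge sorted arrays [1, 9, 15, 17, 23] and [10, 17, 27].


Compare heads, take smaller each step.
Merged: [1, 9, 10, 15, 17, 17, 23, 27]


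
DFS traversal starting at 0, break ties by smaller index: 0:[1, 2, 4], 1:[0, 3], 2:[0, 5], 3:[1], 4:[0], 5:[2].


DFS stack-based: start with [0]
Visit order: [0, 1, 3, 2, 5, 4]


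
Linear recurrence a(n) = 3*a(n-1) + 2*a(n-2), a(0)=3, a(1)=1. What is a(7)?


Build bottom-up:
...a(5)=373, a(6)=1329, a(7)=3*1329+2*373=4733


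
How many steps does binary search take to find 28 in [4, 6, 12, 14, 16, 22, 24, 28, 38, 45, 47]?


Search for 28:
[0,10] mid=5 arr[5]=22
[6,10] mid=8 arr[8]=38
[6,7] mid=6 arr[6]=24
[7,7] mid=7 arr[7]=28
Total: 4 comparisons


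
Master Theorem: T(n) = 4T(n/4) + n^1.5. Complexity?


a=4, b=4, c=1.5. log_4(4)=1 < c=1.5. Case 3: O(n^c) = O(n^1.500)
Complexity: O(n^1.500)


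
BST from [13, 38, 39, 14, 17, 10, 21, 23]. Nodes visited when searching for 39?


BST root = 13
Search for 39: compare at each node
Path: [13, 38, 39]


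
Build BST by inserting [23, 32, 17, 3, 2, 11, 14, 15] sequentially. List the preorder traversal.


Root = 23; build tree by BST insertion.
Preorder traversal: [23, 17, 3, 2, 11, 14, 15, 32]


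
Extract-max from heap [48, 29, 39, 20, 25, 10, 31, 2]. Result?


Max = 48
Replace root with last, heapify down
Resulting heap: [39, 29, 31, 20, 25, 10, 2]


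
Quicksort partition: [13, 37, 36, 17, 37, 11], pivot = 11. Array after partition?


Elements <= 11 go left of pivot.
Result: [11, 37, 36, 17, 37, 13], pivot at index 0


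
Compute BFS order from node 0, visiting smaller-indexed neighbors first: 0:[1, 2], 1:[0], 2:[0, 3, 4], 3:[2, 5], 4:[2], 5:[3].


BFS queue: start with [0]
Visit order: [0, 1, 2, 3, 4, 5]


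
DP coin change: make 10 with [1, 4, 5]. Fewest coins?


dp[0]=0; dp[i]=1+min(dp[i-c] for c in coins)
...dp[5]=1, dp[6]=2, dp[7]=3, dp[8]=2, dp[9]=2, dp[10]=2
Minimum coins for 10 = 2


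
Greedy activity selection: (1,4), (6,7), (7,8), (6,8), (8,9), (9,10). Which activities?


Greedy: pick earliest-ending, then skip overlaps.
Selected (5 activities): [(1, 4), (6, 7), (7, 8), (8, 9), (9, 10)]


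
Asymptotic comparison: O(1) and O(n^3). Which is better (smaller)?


constant grows slower than cubic
O(1) is asymptotically smaller; O(n^3) grows faster


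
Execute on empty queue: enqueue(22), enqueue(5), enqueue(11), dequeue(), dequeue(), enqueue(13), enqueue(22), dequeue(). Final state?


enqueue(22) -> [22]
enqueue(5) -> [22, 5]
enqueue(11) -> [22, 5, 11]
dequeue() returns 22 -> [5, 11]
dequeue() returns 5 -> [11]
enqueue(13) -> [11, 13]
enqueue(22) -> [11, 13, 22]
dequeue() returns 11 -> [13, 22]
Final queue (front to back): [13, 22]


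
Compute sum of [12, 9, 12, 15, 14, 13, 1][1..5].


Prefix sums: [0, 12, 21, 33, 48, 62, 75, 76]
Sum[1..5] = prefix[6] - prefix[1] = 75 - 12 = 63


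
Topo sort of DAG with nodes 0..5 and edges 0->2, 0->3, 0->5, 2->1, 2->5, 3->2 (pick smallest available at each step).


Kahn's algorithm, process smallest node first
Order: [0, 3, 2, 1, 4, 5]


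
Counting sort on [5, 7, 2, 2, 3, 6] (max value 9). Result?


Count array: [0, 0, 2, 1, 0, 1, 1, 1, 0, 0]
Reconstruct: [2, 2, 3, 5, 6, 7]


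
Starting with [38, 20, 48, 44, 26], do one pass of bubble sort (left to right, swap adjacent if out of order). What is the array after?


After one pass: [20, 38, 44, 26, 48]


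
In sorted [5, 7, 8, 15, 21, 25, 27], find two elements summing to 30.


Two pointers: lo=0, hi=6
Found pair: (5, 25) summing to 30


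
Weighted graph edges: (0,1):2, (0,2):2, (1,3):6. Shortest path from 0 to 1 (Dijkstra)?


Dijkstra from 0:
Distances: {0: 0, 1: 2, 2: 2, 3: 8}
Shortest distance to 1 = 2, path = [0, 1]


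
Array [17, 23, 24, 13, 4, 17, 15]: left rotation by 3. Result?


Left rotate by 3: [13, 4, 17, 15, 17, 23, 24]


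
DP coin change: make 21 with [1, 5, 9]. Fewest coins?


dp[0]=0; dp[i]=1+min(dp[i-c] for c in coins)
...dp[16]=4, dp[17]=5, dp[18]=2, dp[19]=3, dp[20]=4, dp[21]=5
Minimum coins for 21 = 5


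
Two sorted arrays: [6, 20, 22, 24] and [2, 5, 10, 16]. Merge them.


Compare heads, take smaller each step.
Merged: [2, 5, 6, 10, 16, 20, 22, 24]


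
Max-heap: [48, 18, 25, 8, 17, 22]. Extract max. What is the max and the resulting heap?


Max = 48
Replace root with last, heapify down
Resulting heap: [25, 18, 22, 8, 17]


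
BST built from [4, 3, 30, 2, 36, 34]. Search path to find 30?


BST root = 4
Search for 30: compare at each node
Path: [4, 30]


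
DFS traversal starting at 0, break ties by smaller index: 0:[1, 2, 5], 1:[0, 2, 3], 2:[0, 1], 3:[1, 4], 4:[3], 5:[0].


DFS stack-based: start with [0]
Visit order: [0, 1, 2, 3, 4, 5]


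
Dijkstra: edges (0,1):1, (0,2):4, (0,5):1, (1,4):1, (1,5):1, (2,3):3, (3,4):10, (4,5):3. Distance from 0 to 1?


Dijkstra from 0:
Distances: {0: 0, 1: 1, 2: 4, 3: 7, 4: 2, 5: 1}
Shortest distance to 1 = 1, path = [0, 1]


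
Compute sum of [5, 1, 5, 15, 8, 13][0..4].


Prefix sums: [0, 5, 6, 11, 26, 34, 47]
Sum[0..4] = prefix[5] - prefix[0] = 34 - 0 = 34


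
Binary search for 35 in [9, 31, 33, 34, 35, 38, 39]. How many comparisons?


Search for 35:
[0,6] mid=3 arr[3]=34
[4,6] mid=5 arr[5]=38
[4,4] mid=4 arr[4]=35
Total: 3 comparisons


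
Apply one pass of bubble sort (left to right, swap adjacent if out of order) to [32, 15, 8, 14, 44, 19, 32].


After one pass: [15, 8, 14, 32, 19, 32, 44]


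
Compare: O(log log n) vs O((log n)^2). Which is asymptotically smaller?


double-logarithmic grows slower than polylogarithmic
O(log log n) is asymptotically smaller; O((log n)^2) grows faster


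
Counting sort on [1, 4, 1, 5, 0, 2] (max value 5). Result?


Count array: [1, 2, 1, 0, 1, 1]
Reconstruct: [0, 1, 1, 2, 4, 5]


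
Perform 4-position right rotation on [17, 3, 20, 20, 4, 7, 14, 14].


Right rotate by 4: [4, 7, 14, 14, 17, 3, 20, 20]


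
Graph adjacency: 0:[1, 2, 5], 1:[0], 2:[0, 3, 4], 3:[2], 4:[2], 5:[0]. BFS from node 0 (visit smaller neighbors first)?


BFS queue: start with [0]
Visit order: [0, 1, 2, 5, 3, 4]


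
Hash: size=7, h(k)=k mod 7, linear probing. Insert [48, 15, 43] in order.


Insertions: 48->slot 6; 15->slot 1; 43->slot 2
Table: [None, 15, 43, None, None, None, 48]


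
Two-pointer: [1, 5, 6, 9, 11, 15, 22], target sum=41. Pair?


Two pointers: lo=0, hi=6
No pair sums to 41


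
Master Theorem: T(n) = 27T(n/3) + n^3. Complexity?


a=27, b=3, c=3. log_3(27)=3 = c=3. Case 2: O(n^c log n) = O(n^3 log n)
Complexity: O(n^3 log n)


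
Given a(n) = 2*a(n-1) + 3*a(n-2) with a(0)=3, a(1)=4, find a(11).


Build bottom-up:
...a(9)=34444, a(10)=103337, a(11)=2*103337+3*34444=310006


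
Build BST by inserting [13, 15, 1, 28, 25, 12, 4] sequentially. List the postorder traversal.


Root = 13; build tree by BST insertion.
Postorder traversal: [4, 12, 1, 25, 28, 15, 13]


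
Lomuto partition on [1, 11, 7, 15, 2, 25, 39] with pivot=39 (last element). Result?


Elements <= 39 go left of pivot.
Result: [1, 11, 7, 15, 2, 25, 39], pivot at index 6


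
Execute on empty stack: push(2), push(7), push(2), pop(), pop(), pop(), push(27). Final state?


push(2) -> [2]
push(7) -> [2, 7]
push(2) -> [2, 7, 2]
pop() returns 2 -> [2, 7]
pop() returns 7 -> [2]
pop() returns 2 -> []
push(27) -> [27]
Final stack (bottom to top): [27]


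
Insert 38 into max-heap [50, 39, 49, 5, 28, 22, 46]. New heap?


Append 38: [50, 39, 49, 5, 28, 22, 46, 38]
Bubble up: swap idx 7(38) with idx 3(5)
Result: [50, 39, 49, 38, 28, 22, 46, 5]


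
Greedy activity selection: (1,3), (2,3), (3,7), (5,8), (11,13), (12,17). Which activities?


Greedy: pick earliest-ending, then skip overlaps.
Selected (3 activities): [(1, 3), (3, 7), (11, 13)]


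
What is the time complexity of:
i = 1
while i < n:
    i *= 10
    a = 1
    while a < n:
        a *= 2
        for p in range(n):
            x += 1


Per nesting level: O(log n) * O(log n) * O(n) = O(n (log n)^2)
Complexity: O(n (log n)^2)


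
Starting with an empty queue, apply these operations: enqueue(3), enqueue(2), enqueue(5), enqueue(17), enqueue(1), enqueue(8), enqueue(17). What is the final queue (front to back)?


enqueue(3) -> [3]
enqueue(2) -> [3, 2]
enqueue(5) -> [3, 2, 5]
enqueue(17) -> [3, 2, 5, 17]
enqueue(1) -> [3, 2, 5, 17, 1]
enqueue(8) -> [3, 2, 5, 17, 1, 8]
enqueue(17) -> [3, 2, 5, 17, 1, 8, 17]
Final queue (front to back): [3, 2, 5, 17, 1, 8, 17]


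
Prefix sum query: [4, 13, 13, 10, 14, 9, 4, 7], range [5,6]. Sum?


Prefix sums: [0, 4, 17, 30, 40, 54, 63, 67, 74]
Sum[5..6] = prefix[7] - prefix[5] = 67 - 54 = 13


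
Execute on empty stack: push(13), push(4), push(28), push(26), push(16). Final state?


push(13) -> [13]
push(4) -> [13, 4]
push(28) -> [13, 4, 28]
push(26) -> [13, 4, 28, 26]
push(16) -> [13, 4, 28, 26, 16]
Final stack (bottom to top): [13, 4, 28, 26, 16]


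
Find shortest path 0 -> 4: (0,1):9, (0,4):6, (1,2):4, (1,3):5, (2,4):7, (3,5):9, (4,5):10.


Dijkstra from 0:
Distances: {0: 0, 1: 9, 2: 13, 3: 14, 4: 6, 5: 16}
Shortest distance to 4 = 6, path = [0, 4]


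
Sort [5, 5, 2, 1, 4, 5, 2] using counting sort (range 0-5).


Count array: [0, 1, 2, 0, 1, 3]
Reconstruct: [1, 2, 2, 4, 5, 5, 5]


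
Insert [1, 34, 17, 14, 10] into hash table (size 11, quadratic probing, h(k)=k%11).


Insertions: 1->slot 1; 34->slot 2; 17->slot 6; 14->slot 3; 10->slot 10
Table: [None, 1, 34, 14, None, None, 17, None, None, None, 10]


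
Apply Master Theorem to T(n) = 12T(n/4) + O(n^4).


a=12, b=4, c=4. log_4(12)=1.792 < c=4. Case 3: O(n^c) = O(n^4)
Complexity: O(n^4)


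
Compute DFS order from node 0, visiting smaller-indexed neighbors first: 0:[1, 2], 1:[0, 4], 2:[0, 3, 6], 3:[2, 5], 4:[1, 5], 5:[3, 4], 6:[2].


DFS stack-based: start with [0]
Visit order: [0, 1, 4, 5, 3, 2, 6]


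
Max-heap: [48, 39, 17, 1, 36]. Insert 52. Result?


Append 52: [48, 39, 17, 1, 36, 52]
Bubble up: swap idx 5(52) with idx 2(17); swap idx 2(52) with idx 0(48)
Result: [52, 39, 48, 1, 36, 17]


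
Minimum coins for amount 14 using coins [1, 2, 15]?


dp[0]=0; dp[i]=1+min(dp[i-c] for c in coins)
...dp[9]=5, dp[10]=5, dp[11]=6, dp[12]=6, dp[13]=7, dp[14]=7
Minimum coins for 14 = 7


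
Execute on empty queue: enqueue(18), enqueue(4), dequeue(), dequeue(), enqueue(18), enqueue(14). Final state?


enqueue(18) -> [18]
enqueue(4) -> [18, 4]
dequeue() returns 18 -> [4]
dequeue() returns 4 -> []
enqueue(18) -> [18]
enqueue(14) -> [18, 14]
Final queue (front to back): [18, 14]


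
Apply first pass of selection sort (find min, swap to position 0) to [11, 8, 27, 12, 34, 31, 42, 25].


After one pass: [8, 11, 27, 12, 34, 31, 42, 25]


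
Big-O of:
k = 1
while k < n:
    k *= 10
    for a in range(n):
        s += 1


Per nesting level: O(log n) * O(n) = O(n log n)
Complexity: O(n log n)


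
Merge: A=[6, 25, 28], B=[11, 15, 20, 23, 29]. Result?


Compare heads, take smaller each step.
Merged: [6, 11, 15, 20, 23, 25, 28, 29]


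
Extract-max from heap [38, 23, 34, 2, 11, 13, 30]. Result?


Max = 38
Replace root with last, heapify down
Resulting heap: [34, 23, 30, 2, 11, 13]


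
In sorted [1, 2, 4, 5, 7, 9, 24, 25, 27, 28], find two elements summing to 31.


Two pointers: lo=0, hi=9
Found pair: (4, 27) summing to 31


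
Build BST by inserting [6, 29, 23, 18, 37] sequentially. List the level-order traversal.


Root = 6; build tree by BST insertion.
Level-Order traversal: [6, 29, 23, 37, 18]


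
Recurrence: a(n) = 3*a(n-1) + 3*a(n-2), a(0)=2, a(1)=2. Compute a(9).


Build bottom-up:
...a(7)=8802, a(8)=33372, a(9)=3*33372+3*8802=126522


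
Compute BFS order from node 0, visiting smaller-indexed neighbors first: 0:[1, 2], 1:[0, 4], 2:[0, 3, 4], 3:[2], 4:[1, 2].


BFS queue: start with [0]
Visit order: [0, 1, 2, 4, 3]


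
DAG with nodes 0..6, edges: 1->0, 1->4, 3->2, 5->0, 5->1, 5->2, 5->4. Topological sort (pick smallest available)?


Kahn's algorithm, process smallest node first
Order: [3, 5, 1, 0, 2, 4, 6]


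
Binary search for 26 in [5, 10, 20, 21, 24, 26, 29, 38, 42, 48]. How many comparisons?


Search for 26:
[0,9] mid=4 arr[4]=24
[5,9] mid=7 arr[7]=38
[5,6] mid=5 arr[5]=26
Total: 3 comparisons


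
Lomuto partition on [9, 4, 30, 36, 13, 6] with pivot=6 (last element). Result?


Elements <= 6 go left of pivot.
Result: [4, 6, 30, 36, 13, 9], pivot at index 1


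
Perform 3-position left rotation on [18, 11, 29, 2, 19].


Left rotate by 3: [2, 19, 18, 11, 29]


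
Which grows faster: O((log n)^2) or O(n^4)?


polylogarithmic grows slower than quartic
O((log n)^2) is asymptotically smaller; O(n^4) grows faster


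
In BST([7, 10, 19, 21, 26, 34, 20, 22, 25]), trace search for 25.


BST root = 7
Search for 25: compare at each node
Path: [7, 10, 19, 21, 26, 22, 25]


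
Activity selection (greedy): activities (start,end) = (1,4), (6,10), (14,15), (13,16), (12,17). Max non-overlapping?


Greedy: pick earliest-ending, then skip overlaps.
Selected (3 activities): [(1, 4), (6, 10), (14, 15)]


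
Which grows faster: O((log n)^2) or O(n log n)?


polylogarithmic grows slower than linearithmic
O((log n)^2) is asymptotically smaller; O(n log n) grows faster


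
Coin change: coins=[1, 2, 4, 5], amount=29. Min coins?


dp[0]=0; dp[i]=1+min(dp[i-c] for c in coins)
...dp[24]=5, dp[25]=5, dp[26]=6, dp[27]=6, dp[28]=6, dp[29]=6
Minimum coins for 29 = 6


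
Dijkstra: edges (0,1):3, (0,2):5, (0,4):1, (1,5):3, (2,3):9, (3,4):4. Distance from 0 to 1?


Dijkstra from 0:
Distances: {0: 0, 1: 3, 2: 5, 3: 5, 4: 1, 5: 6}
Shortest distance to 1 = 3, path = [0, 1]


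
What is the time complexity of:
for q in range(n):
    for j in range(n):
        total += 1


Per nesting level: O(n) * O(n) = O(n^2)
Complexity: O(n^2)


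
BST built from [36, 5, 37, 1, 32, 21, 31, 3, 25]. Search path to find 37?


BST root = 36
Search for 37: compare at each node
Path: [36, 37]


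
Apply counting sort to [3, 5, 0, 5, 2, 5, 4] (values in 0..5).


Count array: [1, 0, 1, 1, 1, 3]
Reconstruct: [0, 2, 3, 4, 5, 5, 5]


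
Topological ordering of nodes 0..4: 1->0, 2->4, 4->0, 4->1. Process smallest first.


Kahn's algorithm, process smallest node first
Order: [2, 3, 4, 1, 0]


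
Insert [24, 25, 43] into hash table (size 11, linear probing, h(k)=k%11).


Insertions: 24->slot 2; 25->slot 3; 43->slot 10
Table: [None, None, 24, 25, None, None, None, None, None, None, 43]


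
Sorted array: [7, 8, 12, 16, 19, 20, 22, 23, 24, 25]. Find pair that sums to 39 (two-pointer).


Two pointers: lo=0, hi=9
Found pair: (16, 23) summing to 39


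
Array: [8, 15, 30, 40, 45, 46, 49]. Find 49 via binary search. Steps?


Search for 49:
[0,6] mid=3 arr[3]=40
[4,6] mid=5 arr[5]=46
[6,6] mid=6 arr[6]=49
Total: 3 comparisons


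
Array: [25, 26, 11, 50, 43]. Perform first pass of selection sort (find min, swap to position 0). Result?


After one pass: [11, 26, 25, 50, 43]


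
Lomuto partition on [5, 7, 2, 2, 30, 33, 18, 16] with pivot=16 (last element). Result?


Elements <= 16 go left of pivot.
Result: [5, 7, 2, 2, 16, 33, 18, 30], pivot at index 4


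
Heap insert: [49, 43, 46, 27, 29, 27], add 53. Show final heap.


Append 53: [49, 43, 46, 27, 29, 27, 53]
Bubble up: swap idx 6(53) with idx 2(46); swap idx 2(53) with idx 0(49)
Result: [53, 43, 49, 27, 29, 27, 46]


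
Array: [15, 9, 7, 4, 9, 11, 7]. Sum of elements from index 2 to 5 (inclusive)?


Prefix sums: [0, 15, 24, 31, 35, 44, 55, 62]
Sum[2..5] = prefix[6] - prefix[2] = 55 - 24 = 31


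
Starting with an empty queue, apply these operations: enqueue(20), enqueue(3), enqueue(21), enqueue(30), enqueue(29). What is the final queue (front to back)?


enqueue(20) -> [20]
enqueue(3) -> [20, 3]
enqueue(21) -> [20, 3, 21]
enqueue(30) -> [20, 3, 21, 30]
enqueue(29) -> [20, 3, 21, 30, 29]
Final queue (front to back): [20, 3, 21, 30, 29]


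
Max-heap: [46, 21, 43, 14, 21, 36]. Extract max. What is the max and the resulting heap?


Max = 46
Replace root with last, heapify down
Resulting heap: [43, 21, 36, 14, 21]


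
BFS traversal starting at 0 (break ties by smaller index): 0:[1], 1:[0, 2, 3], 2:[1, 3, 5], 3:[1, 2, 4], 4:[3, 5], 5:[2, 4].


BFS queue: start with [0]
Visit order: [0, 1, 2, 3, 5, 4]


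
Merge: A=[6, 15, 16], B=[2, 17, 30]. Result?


Compare heads, take smaller each step.
Merged: [2, 6, 15, 16, 17, 30]


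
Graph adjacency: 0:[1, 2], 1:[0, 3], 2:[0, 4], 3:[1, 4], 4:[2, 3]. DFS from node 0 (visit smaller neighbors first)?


DFS stack-based: start with [0]
Visit order: [0, 1, 3, 4, 2]


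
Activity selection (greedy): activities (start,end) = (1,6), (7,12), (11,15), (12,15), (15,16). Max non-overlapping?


Greedy: pick earliest-ending, then skip overlaps.
Selected (4 activities): [(1, 6), (7, 12), (12, 15), (15, 16)]


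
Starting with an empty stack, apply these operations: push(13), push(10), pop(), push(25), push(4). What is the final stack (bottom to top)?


push(13) -> [13]
push(10) -> [13, 10]
pop() returns 10 -> [13]
push(25) -> [13, 25]
push(4) -> [13, 25, 4]
Final stack (bottom to top): [13, 25, 4]


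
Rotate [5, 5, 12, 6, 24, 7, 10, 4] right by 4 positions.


Right rotate by 4: [24, 7, 10, 4, 5, 5, 12, 6]


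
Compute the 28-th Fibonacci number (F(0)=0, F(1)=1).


F(n)=F(n-1)+F(n-2)
...F(26)=121393, F(27)=196418, F(28)=317811


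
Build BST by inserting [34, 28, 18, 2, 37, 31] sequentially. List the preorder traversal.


Root = 34; build tree by BST insertion.
Preorder traversal: [34, 28, 18, 2, 31, 37]


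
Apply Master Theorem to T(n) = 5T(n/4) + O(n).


a=5, b=4, c=1. log_4(5)=1.161 > c=1. Case 1: O(n^log_b(a)) = O(n^1.161)
Complexity: O(n^1.161)


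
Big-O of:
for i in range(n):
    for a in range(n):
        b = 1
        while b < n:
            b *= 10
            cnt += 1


Per nesting level: O(n) * O(n) * O(log n) = O(n^2 log n)
Complexity: O(n^2 log n)


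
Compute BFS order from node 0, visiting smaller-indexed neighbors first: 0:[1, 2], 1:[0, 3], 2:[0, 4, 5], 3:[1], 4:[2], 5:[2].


BFS queue: start with [0]
Visit order: [0, 1, 2, 3, 4, 5]


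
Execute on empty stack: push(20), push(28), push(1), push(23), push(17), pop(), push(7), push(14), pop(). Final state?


push(20) -> [20]
push(28) -> [20, 28]
push(1) -> [20, 28, 1]
push(23) -> [20, 28, 1, 23]
push(17) -> [20, 28, 1, 23, 17]
pop() returns 17 -> [20, 28, 1, 23]
push(7) -> [20, 28, 1, 23, 7]
push(14) -> [20, 28, 1, 23, 7, 14]
pop() returns 14 -> [20, 28, 1, 23, 7]
Final stack (bottom to top): [20, 28, 1, 23, 7]


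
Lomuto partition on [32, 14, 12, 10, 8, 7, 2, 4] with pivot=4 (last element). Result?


Elements <= 4 go left of pivot.
Result: [2, 4, 12, 10, 8, 7, 32, 14], pivot at index 1


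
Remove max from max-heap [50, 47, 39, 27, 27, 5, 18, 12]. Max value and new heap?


Max = 50
Replace root with last, heapify down
Resulting heap: [47, 27, 39, 12, 27, 5, 18]


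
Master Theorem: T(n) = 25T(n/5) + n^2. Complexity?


a=25, b=5, c=2. log_5(25)=2 = c=2. Case 2: O(n^c log n) = O(n^2 log n)
Complexity: O(n^2 log n)


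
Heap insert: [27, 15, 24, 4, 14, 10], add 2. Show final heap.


Append 2: [27, 15, 24, 4, 14, 10, 2]
Bubble up: no swaps needed
Result: [27, 15, 24, 4, 14, 10, 2]


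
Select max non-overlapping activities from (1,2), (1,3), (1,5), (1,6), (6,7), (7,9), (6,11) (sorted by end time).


Greedy: pick earliest-ending, then skip overlaps.
Selected (3 activities): [(1, 2), (6, 7), (7, 9)]


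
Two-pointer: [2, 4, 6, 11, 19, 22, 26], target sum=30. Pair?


Two pointers: lo=0, hi=6
Found pair: (4, 26) summing to 30


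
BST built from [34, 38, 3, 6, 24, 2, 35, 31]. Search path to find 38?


BST root = 34
Search for 38: compare at each node
Path: [34, 38]


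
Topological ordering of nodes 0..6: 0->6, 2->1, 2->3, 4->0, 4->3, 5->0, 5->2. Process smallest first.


Kahn's algorithm, process smallest node first
Order: [4, 5, 0, 2, 1, 3, 6]


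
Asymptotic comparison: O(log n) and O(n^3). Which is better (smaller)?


logarithmic grows slower than cubic
O(log n) is asymptotically smaller; O(n^3) grows faster


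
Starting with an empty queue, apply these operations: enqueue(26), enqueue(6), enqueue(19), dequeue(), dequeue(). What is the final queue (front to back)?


enqueue(26) -> [26]
enqueue(6) -> [26, 6]
enqueue(19) -> [26, 6, 19]
dequeue() returns 26 -> [6, 19]
dequeue() returns 6 -> [19]
Final queue (front to back): [19]


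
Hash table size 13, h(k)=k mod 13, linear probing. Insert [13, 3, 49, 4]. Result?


Insertions: 13->slot 0; 3->slot 3; 49->slot 10; 4->slot 4
Table: [13, None, None, 3, 4, None, None, None, None, None, 49, None, None]


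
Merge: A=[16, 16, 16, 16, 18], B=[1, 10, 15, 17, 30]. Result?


Compare heads, take smaller each step.
Merged: [1, 10, 15, 16, 16, 16, 16, 17, 18, 30]


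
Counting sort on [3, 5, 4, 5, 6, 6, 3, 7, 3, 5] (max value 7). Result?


Count array: [0, 0, 0, 3, 1, 3, 2, 1]
Reconstruct: [3, 3, 3, 4, 5, 5, 5, 6, 6, 7]


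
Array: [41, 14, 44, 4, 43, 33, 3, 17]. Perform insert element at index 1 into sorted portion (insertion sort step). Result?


After one pass: [14, 41, 44, 4, 43, 33, 3, 17]


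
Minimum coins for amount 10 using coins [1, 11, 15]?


dp[0]=0; dp[i]=1+min(dp[i-c] for c in coins)
...dp[5]=5, dp[6]=6, dp[7]=7, dp[8]=8, dp[9]=9, dp[10]=10
Minimum coins for 10 = 10


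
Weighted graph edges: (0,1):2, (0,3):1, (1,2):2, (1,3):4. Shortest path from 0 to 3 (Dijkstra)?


Dijkstra from 0:
Distances: {0: 0, 1: 2, 2: 4, 3: 1}
Shortest distance to 3 = 1, path = [0, 3]


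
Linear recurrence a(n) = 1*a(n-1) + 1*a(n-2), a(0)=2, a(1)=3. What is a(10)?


Build bottom-up:
...a(8)=89, a(9)=144, a(10)=1*144+1*89=233


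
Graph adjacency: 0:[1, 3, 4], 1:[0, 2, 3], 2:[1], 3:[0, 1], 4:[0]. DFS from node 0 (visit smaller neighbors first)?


DFS stack-based: start with [0]
Visit order: [0, 1, 2, 3, 4]


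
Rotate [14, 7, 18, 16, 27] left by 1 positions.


Left rotate by 1: [7, 18, 16, 27, 14]


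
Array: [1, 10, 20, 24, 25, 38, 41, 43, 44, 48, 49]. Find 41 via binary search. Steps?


Search for 41:
[0,10] mid=5 arr[5]=38
[6,10] mid=8 arr[8]=44
[6,7] mid=6 arr[6]=41
Total: 3 comparisons


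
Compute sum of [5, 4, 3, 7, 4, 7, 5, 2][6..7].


Prefix sums: [0, 5, 9, 12, 19, 23, 30, 35, 37]
Sum[6..7] = prefix[8] - prefix[6] = 37 - 30 = 7


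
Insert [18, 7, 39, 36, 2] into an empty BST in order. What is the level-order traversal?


Root = 18; build tree by BST insertion.
Level-Order traversal: [18, 7, 39, 2, 36]


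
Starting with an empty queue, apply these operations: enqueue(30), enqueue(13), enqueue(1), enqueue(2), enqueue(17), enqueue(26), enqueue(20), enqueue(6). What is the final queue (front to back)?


enqueue(30) -> [30]
enqueue(13) -> [30, 13]
enqueue(1) -> [30, 13, 1]
enqueue(2) -> [30, 13, 1, 2]
enqueue(17) -> [30, 13, 1, 2, 17]
enqueue(26) -> [30, 13, 1, 2, 17, 26]
enqueue(20) -> [30, 13, 1, 2, 17, 26, 20]
enqueue(6) -> [30, 13, 1, 2, 17, 26, 20, 6]
Final queue (front to back): [30, 13, 1, 2, 17, 26, 20, 6]


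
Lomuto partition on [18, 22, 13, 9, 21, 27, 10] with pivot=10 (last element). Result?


Elements <= 10 go left of pivot.
Result: [9, 10, 13, 18, 21, 27, 22], pivot at index 1


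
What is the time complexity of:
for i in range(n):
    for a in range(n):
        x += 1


Per nesting level: O(n) * O(n) = O(n^2)
Complexity: O(n^2)


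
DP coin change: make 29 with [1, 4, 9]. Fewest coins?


dp[0]=0; dp[i]=1+min(dp[i-c] for c in coins)
...dp[24]=5, dp[25]=5, dp[26]=4, dp[27]=3, dp[28]=4, dp[29]=5
Minimum coins for 29 = 5


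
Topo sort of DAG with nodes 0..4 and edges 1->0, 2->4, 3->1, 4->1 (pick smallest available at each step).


Kahn's algorithm, process smallest node first
Order: [2, 3, 4, 1, 0]


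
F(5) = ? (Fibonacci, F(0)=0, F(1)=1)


F(n)=F(n-1)+F(n-2)
...F(3)=2, F(4)=3, F(5)=5


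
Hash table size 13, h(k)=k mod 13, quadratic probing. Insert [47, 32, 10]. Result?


Insertions: 47->slot 8; 32->slot 6; 10->slot 10
Table: [None, None, None, None, None, None, 32, None, 47, None, 10, None, None]


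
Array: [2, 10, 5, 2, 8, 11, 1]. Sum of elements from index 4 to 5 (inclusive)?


Prefix sums: [0, 2, 12, 17, 19, 27, 38, 39]
Sum[4..5] = prefix[6] - prefix[4] = 38 - 19 = 19


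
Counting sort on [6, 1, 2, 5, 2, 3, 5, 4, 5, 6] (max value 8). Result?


Count array: [0, 1, 2, 1, 1, 3, 2, 0, 0]
Reconstruct: [1, 2, 2, 3, 4, 5, 5, 5, 6, 6]


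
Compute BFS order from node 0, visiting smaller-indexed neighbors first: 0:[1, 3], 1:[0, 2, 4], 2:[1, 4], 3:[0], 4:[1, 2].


BFS queue: start with [0]
Visit order: [0, 1, 3, 2, 4]


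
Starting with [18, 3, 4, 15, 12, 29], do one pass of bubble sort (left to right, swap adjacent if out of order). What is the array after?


After one pass: [3, 4, 15, 12, 18, 29]


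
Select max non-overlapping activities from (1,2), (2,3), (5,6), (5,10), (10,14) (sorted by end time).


Greedy: pick earliest-ending, then skip overlaps.
Selected (4 activities): [(1, 2), (2, 3), (5, 6), (10, 14)]


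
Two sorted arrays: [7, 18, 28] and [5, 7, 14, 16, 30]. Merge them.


Compare heads, take smaller each step.
Merged: [5, 7, 7, 14, 16, 18, 28, 30]


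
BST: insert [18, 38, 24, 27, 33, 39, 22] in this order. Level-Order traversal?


Root = 18; build tree by BST insertion.
Level-Order traversal: [18, 38, 24, 39, 22, 27, 33]


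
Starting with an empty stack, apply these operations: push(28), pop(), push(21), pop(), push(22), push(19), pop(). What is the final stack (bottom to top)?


push(28) -> [28]
pop() returns 28 -> []
push(21) -> [21]
pop() returns 21 -> []
push(22) -> [22]
push(19) -> [22, 19]
pop() returns 19 -> [22]
Final stack (bottom to top): [22]


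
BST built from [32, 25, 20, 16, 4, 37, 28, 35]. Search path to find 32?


BST root = 32
Search for 32: compare at each node
Path: [32]


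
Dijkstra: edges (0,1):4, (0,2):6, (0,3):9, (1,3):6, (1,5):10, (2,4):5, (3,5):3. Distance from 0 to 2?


Dijkstra from 0:
Distances: {0: 0, 1: 4, 2: 6, 3: 9, 4: 11, 5: 12}
Shortest distance to 2 = 6, path = [0, 2]


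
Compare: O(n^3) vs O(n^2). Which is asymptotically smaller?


quadratic grows slower than cubic
O(n^2) is asymptotically smaller; O(n^3) grows faster


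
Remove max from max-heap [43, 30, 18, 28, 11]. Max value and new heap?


Max = 43
Replace root with last, heapify down
Resulting heap: [30, 28, 18, 11]


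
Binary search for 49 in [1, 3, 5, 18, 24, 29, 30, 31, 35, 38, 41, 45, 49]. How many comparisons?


Search for 49:
[0,12] mid=6 arr[6]=30
[7,12] mid=9 arr[9]=38
[10,12] mid=11 arr[11]=45
[12,12] mid=12 arr[12]=49
Total: 4 comparisons


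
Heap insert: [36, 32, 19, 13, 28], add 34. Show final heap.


Append 34: [36, 32, 19, 13, 28, 34]
Bubble up: swap idx 5(34) with idx 2(19)
Result: [36, 32, 34, 13, 28, 19]


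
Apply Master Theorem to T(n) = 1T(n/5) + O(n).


a=1, b=5, c=1. log_5(1)=0 < c=1. Case 3: O(n^c) = O(n)
Complexity: O(n)


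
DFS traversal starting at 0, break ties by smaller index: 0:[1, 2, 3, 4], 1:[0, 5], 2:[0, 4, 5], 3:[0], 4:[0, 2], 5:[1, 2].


DFS stack-based: start with [0]
Visit order: [0, 1, 5, 2, 4, 3]


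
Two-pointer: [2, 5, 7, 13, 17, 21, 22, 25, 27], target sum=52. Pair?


Two pointers: lo=0, hi=8
Found pair: (25, 27) summing to 52


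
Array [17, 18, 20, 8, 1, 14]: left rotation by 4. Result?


Left rotate by 4: [1, 14, 17, 18, 20, 8]


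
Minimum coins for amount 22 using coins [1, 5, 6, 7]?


dp[0]=0; dp[i]=1+min(dp[i-c] for c in coins)
...dp[17]=3, dp[18]=3, dp[19]=3, dp[20]=3, dp[21]=3, dp[22]=4
Minimum coins for 22 = 4


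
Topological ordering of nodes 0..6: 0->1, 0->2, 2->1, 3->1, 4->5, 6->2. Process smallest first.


Kahn's algorithm, process smallest node first
Order: [0, 3, 4, 5, 6, 2, 1]


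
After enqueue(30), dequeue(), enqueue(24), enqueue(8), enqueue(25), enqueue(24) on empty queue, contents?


enqueue(30) -> [30]
dequeue() returns 30 -> []
enqueue(24) -> [24]
enqueue(8) -> [24, 8]
enqueue(25) -> [24, 8, 25]
enqueue(24) -> [24, 8, 25, 24]
Final queue (front to back): [24, 8, 25, 24]


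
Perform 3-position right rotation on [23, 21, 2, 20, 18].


Right rotate by 3: [2, 20, 18, 23, 21]


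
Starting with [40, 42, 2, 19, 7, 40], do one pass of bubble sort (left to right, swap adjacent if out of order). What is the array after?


After one pass: [40, 2, 19, 7, 40, 42]


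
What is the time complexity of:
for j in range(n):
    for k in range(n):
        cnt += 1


Per nesting level: O(n) * O(n) = O(n^2)
Complexity: O(n^2)


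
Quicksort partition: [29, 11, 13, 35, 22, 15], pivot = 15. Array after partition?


Elements <= 15 go left of pivot.
Result: [11, 13, 15, 35, 22, 29], pivot at index 2


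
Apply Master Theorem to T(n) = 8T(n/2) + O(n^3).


a=8, b=2, c=3. log_2(8)=3 = c=3. Case 2: O(n^c log n) = O(n^3 log n)
Complexity: O(n^3 log n)


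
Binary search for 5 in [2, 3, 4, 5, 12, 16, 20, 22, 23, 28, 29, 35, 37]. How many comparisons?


Search for 5:
[0,12] mid=6 arr[6]=20
[0,5] mid=2 arr[2]=4
[3,5] mid=4 arr[4]=12
[3,3] mid=3 arr[3]=5
Total: 4 comparisons


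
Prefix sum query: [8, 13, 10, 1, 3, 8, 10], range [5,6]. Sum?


Prefix sums: [0, 8, 21, 31, 32, 35, 43, 53]
Sum[5..6] = prefix[7] - prefix[5] = 53 - 35 = 18


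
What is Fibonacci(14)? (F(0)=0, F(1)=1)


F(n)=F(n-1)+F(n-2)
...F(12)=144, F(13)=233, F(14)=377


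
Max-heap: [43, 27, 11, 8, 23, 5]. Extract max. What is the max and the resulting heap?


Max = 43
Replace root with last, heapify down
Resulting heap: [27, 23, 11, 8, 5]


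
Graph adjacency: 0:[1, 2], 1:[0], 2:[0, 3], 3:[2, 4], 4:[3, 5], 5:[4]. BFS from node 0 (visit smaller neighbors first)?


BFS queue: start with [0]
Visit order: [0, 1, 2, 3, 4, 5]


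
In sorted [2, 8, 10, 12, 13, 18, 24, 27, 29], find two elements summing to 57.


Two pointers: lo=0, hi=8
No pair sums to 57


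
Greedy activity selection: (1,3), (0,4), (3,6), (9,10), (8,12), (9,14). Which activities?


Greedy: pick earliest-ending, then skip overlaps.
Selected (3 activities): [(1, 3), (3, 6), (9, 10)]


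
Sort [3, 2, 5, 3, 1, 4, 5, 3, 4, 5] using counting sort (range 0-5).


Count array: [0, 1, 1, 3, 2, 3]
Reconstruct: [1, 2, 3, 3, 3, 4, 4, 5, 5, 5]


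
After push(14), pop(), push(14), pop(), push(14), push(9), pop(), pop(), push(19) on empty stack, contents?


push(14) -> [14]
pop() returns 14 -> []
push(14) -> [14]
pop() returns 14 -> []
push(14) -> [14]
push(9) -> [14, 9]
pop() returns 9 -> [14]
pop() returns 14 -> []
push(19) -> [19]
Final stack (bottom to top): [19]


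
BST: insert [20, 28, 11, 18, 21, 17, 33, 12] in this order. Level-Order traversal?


Root = 20; build tree by BST insertion.
Level-Order traversal: [20, 11, 28, 18, 21, 33, 17, 12]


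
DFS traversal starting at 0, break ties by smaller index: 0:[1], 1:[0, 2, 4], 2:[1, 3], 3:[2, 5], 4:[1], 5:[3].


DFS stack-based: start with [0]
Visit order: [0, 1, 2, 3, 5, 4]


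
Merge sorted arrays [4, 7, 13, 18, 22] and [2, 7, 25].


Compare heads, take smaller each step.
Merged: [2, 4, 7, 7, 13, 18, 22, 25]


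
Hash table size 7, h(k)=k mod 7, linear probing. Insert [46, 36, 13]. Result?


Insertions: 46->slot 4; 36->slot 1; 13->slot 6
Table: [None, 36, None, None, 46, None, 13]


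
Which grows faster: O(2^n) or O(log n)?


logarithmic grows slower than exponential
O(log n) is asymptotically smaller; O(2^n) grows faster


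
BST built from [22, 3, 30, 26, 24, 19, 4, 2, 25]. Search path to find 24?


BST root = 22
Search for 24: compare at each node
Path: [22, 30, 26, 24]


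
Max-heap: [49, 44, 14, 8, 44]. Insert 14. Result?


Append 14: [49, 44, 14, 8, 44, 14]
Bubble up: no swaps needed
Result: [49, 44, 14, 8, 44, 14]


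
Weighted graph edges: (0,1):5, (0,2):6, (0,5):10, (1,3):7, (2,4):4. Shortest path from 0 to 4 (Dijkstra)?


Dijkstra from 0:
Distances: {0: 0, 1: 5, 2: 6, 3: 12, 4: 10, 5: 10}
Shortest distance to 4 = 10, path = [0, 2, 4]


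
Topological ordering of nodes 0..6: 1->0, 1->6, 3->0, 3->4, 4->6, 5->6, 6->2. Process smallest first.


Kahn's algorithm, process smallest node first
Order: [1, 3, 0, 4, 5, 6, 2]


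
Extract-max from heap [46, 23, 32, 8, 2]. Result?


Max = 46
Replace root with last, heapify down
Resulting heap: [32, 23, 2, 8]


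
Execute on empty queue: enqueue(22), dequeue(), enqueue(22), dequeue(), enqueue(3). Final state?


enqueue(22) -> [22]
dequeue() returns 22 -> []
enqueue(22) -> [22]
dequeue() returns 22 -> []
enqueue(3) -> [3]
Final queue (front to back): [3]
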